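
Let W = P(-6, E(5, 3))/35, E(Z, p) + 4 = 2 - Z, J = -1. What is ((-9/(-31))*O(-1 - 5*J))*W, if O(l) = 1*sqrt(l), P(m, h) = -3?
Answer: -54/1085 ≈ -0.049770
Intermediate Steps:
E(Z, p) = -2 - Z (E(Z, p) = -4 + (2 - Z) = -2 - Z)
O(l) = sqrt(l)
W = -3/35 ≈ -0.085714
((-9/(-31))*O(-1 - 5*J))*W = ((-9/(-31))*sqrt(-1 - 5*(-1)))*(-3/35) = ((-9*(-1/31))*sqrt(-1 + 5))*(-3/35) = (9*sqrt(4)/31)*(-3/35) = ((9/31)*2)*(-3/35) = (18/31)*(-3/35) = -54/1085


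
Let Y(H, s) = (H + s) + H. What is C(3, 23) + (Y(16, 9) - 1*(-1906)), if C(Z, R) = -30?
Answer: 1917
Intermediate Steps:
Y(H, s) = s + 2*H
C(3, 23) + (Y(16, 9) - 1*(-1906)) = -30 + ((9 + 2*16) - 1*(-1906)) = -30 + ((9 + 32) + 1906) = -30 + (41 + 1906) = -30 + 1947 = 1917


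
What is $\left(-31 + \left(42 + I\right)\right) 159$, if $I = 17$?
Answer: $4452$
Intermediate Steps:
$\left(-31 + \left(42 + I\right)\right) 159 = \left(-31 + \left(42 + 17\right)\right) 159 = \left(-31 + 59\right) 159 = 28 \cdot 159 = 4452$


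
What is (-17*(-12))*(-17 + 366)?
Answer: 71196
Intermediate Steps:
(-17*(-12))*(-17 + 366) = 204*349 = 71196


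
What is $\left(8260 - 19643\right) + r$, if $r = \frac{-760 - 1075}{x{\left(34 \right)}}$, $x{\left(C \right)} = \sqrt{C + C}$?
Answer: $-11383 - \frac{1835 \sqrt{17}}{34} \approx -11606.0$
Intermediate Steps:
$x{\left(C \right)} = \sqrt{2} \sqrt{C}$ ($x{\left(C \right)} = \sqrt{2 C} = \sqrt{2} \sqrt{C}$)
$r = - \frac{1835 \sqrt{17}}{34}$ ($r = \frac{-760 - 1075}{\sqrt{2} \sqrt{34}} = \frac{-760 - 1075}{2 \sqrt{17}} = - 1835 \frac{\sqrt{17}}{34} = - \frac{1835 \sqrt{17}}{34} \approx -222.53$)
$\left(8260 - 19643\right) + r = \left(8260 - 19643\right) - \frac{1835 \sqrt{17}}{34} = -11383 - \frac{1835 \sqrt{17}}{34}$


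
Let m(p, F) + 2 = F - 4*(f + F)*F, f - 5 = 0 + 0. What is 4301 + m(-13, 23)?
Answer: 1746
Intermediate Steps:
f = 5 (f = 5 + (0 + 0) = 5 + 0 = 5)
m(p, F) = -2 + F - 4*F*(5 + F) (m(p, F) = -2 + (F - 4*(5 + F)*F) = -2 + (F - 4*F*(5 + F)) = -2 + F - 4*F*(5 + F))
4301 + m(-13, 23) = 4301 + (-2 - 19*23 - 4*23²) = 4301 + (-2 - 437 - 4*529) = 4301 + (-2 - 437 - 2116) = 4301 - 2555 = 1746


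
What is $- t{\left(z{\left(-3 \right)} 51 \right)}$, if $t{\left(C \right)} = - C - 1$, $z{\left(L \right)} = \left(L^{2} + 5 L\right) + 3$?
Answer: $-152$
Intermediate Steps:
$z{\left(L \right)} = 3 + L^{2} + 5 L$
$t{\left(C \right)} = -1 - C$
$- t{\left(z{\left(-3 \right)} 51 \right)} = - (-1 - \left(3 + \left(-3\right)^{2} + 5 \left(-3\right)\right) 51) = - (-1 - \left(3 + 9 - 15\right) 51) = - (-1 - \left(-3\right) 51) = - (-1 - -153) = - (-1 + 153) = \left(-1\right) 152 = -152$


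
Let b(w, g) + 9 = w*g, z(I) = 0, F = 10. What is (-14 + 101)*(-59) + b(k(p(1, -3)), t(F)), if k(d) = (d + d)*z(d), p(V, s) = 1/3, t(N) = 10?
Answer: -5142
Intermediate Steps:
p(V, s) = 1/3
k(d) = 0 (k(d) = (d + d)*0 = (2*d)*0 = 0)
b(w, g) = -9 + g*w (b(w, g) = -9 + w*g = -9 + g*w)
(-14 + 101)*(-59) + b(k(p(1, -3)), t(F)) = (-14 + 101)*(-59) + (-9 + 10*0) = 87*(-59) + (-9 + 0) = -5133 - 9 = -5142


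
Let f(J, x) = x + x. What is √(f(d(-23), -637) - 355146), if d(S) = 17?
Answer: 2*I*√89105 ≈ 597.01*I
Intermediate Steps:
f(J, x) = 2*x
√(f(d(-23), -637) - 355146) = √(2*(-637) - 355146) = √(-1274 - 355146) = √(-356420) = 2*I*√89105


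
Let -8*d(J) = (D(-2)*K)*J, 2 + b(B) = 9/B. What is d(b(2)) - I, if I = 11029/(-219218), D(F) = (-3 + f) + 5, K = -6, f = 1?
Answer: 4976521/876872 ≈ 5.6753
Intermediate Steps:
b(B) = -2 + 9/B
D(F) = 3 (D(F) = (-3 + 1) + 5 = -2 + 5 = 3)
d(J) = 9*J/4 (d(J) = -3*(-6)*J/8 = -(-9)*J/4 = 9*J/4)
I = -11029/219218 (I = 11029*(-1/219218) = -11029/219218 ≈ -0.050311)
d(b(2)) - I = 9*(-2 + 9/2)/4 - 1*(-11029/219218) = 9*(-2 + 9*(½))/4 + 11029/219218 = 9*(-2 + 9/2)/4 + 11029/219218 = (9/4)*(5/2) + 11029/219218 = 45/8 + 11029/219218 = 4976521/876872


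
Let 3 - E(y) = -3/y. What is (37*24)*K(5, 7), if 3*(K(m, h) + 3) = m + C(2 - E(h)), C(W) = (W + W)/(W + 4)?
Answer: -13616/9 ≈ -1512.9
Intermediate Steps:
E(y) = 3 + 3/y (E(y) = 3 - (-3)/y = 3 + 3/y)
C(W) = 2*W/(4 + W) (C(W) = (2*W)/(4 + W) = 2*W/(4 + W))
K(m, h) = -3 + m/3 + 2*(-1 - 3/h)/(3*(3 - 3/h)) (K(m, h) = -3 + (m + 2*(2 - (3 + 3/h))/(4 + (2 - (3 + 3/h))))/3 = -3 + (m + 2*(2 + (-3 - 3/h))/(4 + (2 + (-3 - 3/h))))/3 = -3 + (m + 2*(-1 - 3/h)/(4 + (-1 - 3/h)))/3 = -3 + (m + 2*(-1 - 3/h)/(3 - 3/h))/3 = -3 + (m/3 + 2*(-1 - 3/h)/(3*(3 - 3/h))) = -3 + m/3 + 2*(-1 - 3/h)/(3*(3 - 3/h)))
(37*24)*K(5, 7) = (37*24)*((-6 - 2*7 + 3*(-1 + 7)*(-9 + 5))/(9*(-1 + 7))) = 888*((1/9)*(-6 - 14 + 3*6*(-4))/6) = 888*((1/9)*(1/6)*(-6 - 14 - 72)) = 888*((1/9)*(1/6)*(-92)) = 888*(-46/27) = -13616/9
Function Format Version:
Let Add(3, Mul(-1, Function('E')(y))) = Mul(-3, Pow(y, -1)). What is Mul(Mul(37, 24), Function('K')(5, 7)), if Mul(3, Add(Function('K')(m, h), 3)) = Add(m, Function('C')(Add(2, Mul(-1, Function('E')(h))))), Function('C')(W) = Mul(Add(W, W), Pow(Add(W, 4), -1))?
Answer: Rational(-13616, 9) ≈ -1512.9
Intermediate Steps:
Function('E')(y) = Add(3, Mul(3, Pow(y, -1))) (Function('E')(y) = Add(3, Mul(-1, Mul(-3, Pow(y, -1)))) = Add(3, Mul(3, Pow(y, -1))))
Function('C')(W) = Mul(2, W, Pow(Add(4, W), -1)) (Function('C')(W) = Mul(Mul(2, W), Pow(Add(4, W), -1)) = Mul(2, W, Pow(Add(4, W), -1)))
Function('K')(m, h) = Add(-3, Mul(Rational(1, 3), m), Mul(Rational(2, 3), Pow(Add(3, Mul(-3, Pow(h, -1))), -1), Add(-1, Mul(-3, Pow(h, -1))))) (Function('K')(m, h) = Add(-3, Mul(Rational(1, 3), Add(m, Mul(2, Add(2, Mul(-1, Add(3, Mul(3, Pow(h, -1))))), Pow(Add(4, Add(2, Mul(-1, Add(3, Mul(3, Pow(h, -1)))))), -1))))) = Add(-3, Mul(Rational(1, 3), Add(m, Mul(2, Add(2, Add(-3, Mul(-3, Pow(h, -1)))), Pow(Add(4, Add(2, Add(-3, Mul(-3, Pow(h, -1))))), -1))))) = Add(-3, Mul(Rational(1, 3), Add(m, Mul(2, Add(-1, Mul(-3, Pow(h, -1))), Pow(Add(4, Add(-1, Mul(-3, Pow(h, -1)))), -1))))) = Add(-3, Mul(Rational(1, 3), Add(m, Mul(2, Add(-1, Mul(-3, Pow(h, -1))), Pow(Add(3, Mul(-3, Pow(h, -1))), -1))))) = Add(-3, Mul(Rational(1, 3), Add(m, Mul(2, Pow(Add(3, Mul(-3, Pow(h, -1))), -1), Add(-1, Mul(-3, Pow(h, -1))))))) = Add(-3, Add(Mul(Rational(1, 3), m), Mul(Rational(2, 3), Pow(Add(3, Mul(-3, Pow(h, -1))), -1), Add(-1, Mul(-3, Pow(h, -1)))))) = Add(-3, Mul(Rational(1, 3), m), Mul(Rational(2, 3), Pow(Add(3, Mul(-3, Pow(h, -1))), -1), Add(-1, Mul(-3, Pow(h, -1))))))
Mul(Mul(37, 24), Function('K')(5, 7)) = Mul(Mul(37, 24), Mul(Rational(1, 9), Pow(Add(-1, 7), -1), Add(-6, Mul(-2, 7), Mul(3, Add(-1, 7), Add(-9, 5))))) = Mul(888, Mul(Rational(1, 9), Pow(6, -1), Add(-6, -14, Mul(3, 6, -4)))) = Mul(888, Mul(Rational(1, 9), Rational(1, 6), Add(-6, -14, -72))) = Mul(888, Mul(Rational(1, 9), Rational(1, 6), -92)) = Mul(888, Rational(-46, 27)) = Rational(-13616, 9)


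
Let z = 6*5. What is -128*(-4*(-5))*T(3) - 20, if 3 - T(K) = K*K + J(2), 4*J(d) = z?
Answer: 34540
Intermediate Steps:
z = 30
J(d) = 15/2 (J(d) = (1/4)*30 = 15/2)
T(K) = -9/2 - K**2 (T(K) = 3 - (K*K + 15/2) = 3 - (K**2 + 15/2) = 3 - (15/2 + K**2) = 3 + (-15/2 - K**2) = -9/2 - K**2)
-128*(-4*(-5))*T(3) - 20 = -128*(-4*(-5))*(-9/2 - 1*3**2) - 20 = -2560*(-9/2 - 1*9) - 20 = -2560*(-9/2 - 9) - 20 = -2560*(-27)/2 - 20 = -128*(-270) - 20 = 34560 - 20 = 34540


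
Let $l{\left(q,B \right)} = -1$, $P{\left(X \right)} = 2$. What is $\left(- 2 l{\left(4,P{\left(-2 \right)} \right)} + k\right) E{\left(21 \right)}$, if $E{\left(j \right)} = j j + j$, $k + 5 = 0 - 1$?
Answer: $-1848$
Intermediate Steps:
$k = -6$ ($k = -5 + \left(0 - 1\right) = -5 - 1 = -6$)
$E{\left(j \right)} = j + j^{2}$ ($E{\left(j \right)} = j^{2} + j = j + j^{2}$)
$\left(- 2 l{\left(4,P{\left(-2 \right)} \right)} + k\right) E{\left(21 \right)} = \left(\left(-2\right) \left(-1\right) - 6\right) 21 \left(1 + 21\right) = \left(2 - 6\right) 21 \cdot 22 = \left(-4\right) 462 = -1848$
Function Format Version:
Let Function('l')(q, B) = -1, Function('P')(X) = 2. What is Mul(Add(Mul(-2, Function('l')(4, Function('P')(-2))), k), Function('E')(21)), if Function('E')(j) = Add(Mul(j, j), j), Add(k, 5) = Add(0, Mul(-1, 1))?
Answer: -1848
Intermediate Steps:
k = -6 (k = Add(-5, Add(0, Mul(-1, 1))) = Add(-5, Add(0, -1)) = Add(-5, -1) = -6)
Function('E')(j) = Add(j, Pow(j, 2)) (Function('E')(j) = Add(Pow(j, 2), j) = Add(j, Pow(j, 2)))
Mul(Add(Mul(-2, Function('l')(4, Function('P')(-2))), k), Function('E')(21)) = Mul(Add(Mul(-2, -1), -6), Mul(21, Add(1, 21))) = Mul(Add(2, -6), Mul(21, 22)) = Mul(-4, 462) = -1848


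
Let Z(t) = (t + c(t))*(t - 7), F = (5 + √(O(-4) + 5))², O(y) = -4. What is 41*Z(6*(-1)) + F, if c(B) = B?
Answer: 6432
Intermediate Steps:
F = 36 (F = (5 + √(-4 + 5))² = (5 + √1)² = (5 + 1)² = 6² = 36)
Z(t) = 2*t*(-7 + t) (Z(t) = (t + t)*(t - 7) = (2*t)*(-7 + t) = 2*t*(-7 + t))
41*Z(6*(-1)) + F = 41*(2*(6*(-1))*(-7 + 6*(-1))) + 36 = 41*(2*(-6)*(-7 - 6)) + 36 = 41*(2*(-6)*(-13)) + 36 = 41*156 + 36 = 6396 + 36 = 6432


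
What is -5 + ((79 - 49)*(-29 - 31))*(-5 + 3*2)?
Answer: -1805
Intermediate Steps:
-5 + ((79 - 49)*(-29 - 31))*(-5 + 3*2) = -5 + (30*(-60))*(-5 + 6) = -5 - 1800*1 = -5 - 1800 = -1805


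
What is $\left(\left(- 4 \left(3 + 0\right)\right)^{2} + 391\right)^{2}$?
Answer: $286225$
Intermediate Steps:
$\left(\left(- 4 \left(3 + 0\right)\right)^{2} + 391\right)^{2} = \left(\left(\left(-4\right) 3\right)^{2} + 391\right)^{2} = \left(\left(-12\right)^{2} + 391\right)^{2} = \left(144 + 391\right)^{2} = 535^{2} = 286225$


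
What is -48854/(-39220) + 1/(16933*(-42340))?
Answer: 1751277201533/1405925654420 ≈ 1.2456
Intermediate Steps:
-48854/(-39220) + 1/(16933*(-42340)) = -48854*(-1/39220) + (1/16933)*(-1/42340) = 24427/19610 - 1/716943220 = 1751277201533/1405925654420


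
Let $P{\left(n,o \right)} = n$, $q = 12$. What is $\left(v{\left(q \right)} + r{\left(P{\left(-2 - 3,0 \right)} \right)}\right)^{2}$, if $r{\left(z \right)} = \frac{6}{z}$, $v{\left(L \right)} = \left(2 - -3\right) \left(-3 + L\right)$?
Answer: $\frac{47961}{25} \approx 1918.4$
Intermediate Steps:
$v{\left(L \right)} = -15 + 5 L$ ($v{\left(L \right)} = \left(2 + 3\right) \left(-3 + L\right) = 5 \left(-3 + L\right) = -15 + 5 L$)
$\left(v{\left(q \right)} + r{\left(P{\left(-2 - 3,0 \right)} \right)}\right)^{2} = \left(\left(-15 + 5 \cdot 12\right) + \frac{6}{-2 - 3}\right)^{2} = \left(\left(-15 + 60\right) + \frac{6}{-2 - 3}\right)^{2} = \left(45 + \frac{6}{-5}\right)^{2} = \left(45 + 6 \left(- \frac{1}{5}\right)\right)^{2} = \left(45 - \frac{6}{5}\right)^{2} = \left(\frac{219}{5}\right)^{2} = \frac{47961}{25}$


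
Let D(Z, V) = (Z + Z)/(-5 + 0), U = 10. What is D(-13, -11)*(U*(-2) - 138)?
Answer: -4108/5 ≈ -821.60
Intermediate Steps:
D(Z, V) = -2*Z/5 (D(Z, V) = (2*Z)/(-5) = (2*Z)*(-1/5) = -2*Z/5)
D(-13, -11)*(U*(-2) - 138) = (-2/5*(-13))*(10*(-2) - 138) = 26*(-20 - 138)/5 = (26/5)*(-158) = -4108/5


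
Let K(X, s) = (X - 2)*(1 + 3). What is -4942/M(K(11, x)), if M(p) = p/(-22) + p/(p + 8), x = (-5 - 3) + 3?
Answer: 54362/9 ≈ 6040.2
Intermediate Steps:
x = -5 (x = -8 + 3 = -5)
K(X, s) = -8 + 4*X (K(X, s) = (-2 + X)*4 = -8 + 4*X)
M(p) = -p/22 + p/(8 + p) (M(p) = p*(-1/22) + p/(8 + p) = -p/22 + p/(8 + p))
-4942/M(K(11, x)) = -4942*22*(8 + (-8 + 4*11))/((-8 + 4*11)*(14 - (-8 + 4*11))) = -4942*22*(8 + (-8 + 44))/((-8 + 44)*(14 - (-8 + 44))) = -4942*11*(8 + 36)/(18*(14 - 1*36)) = -4942*242/(9*(14 - 36)) = -4942/((1/22)*36*(1/44)*(-22)) = -4942/(-9/11) = -4942*(-11/9) = 54362/9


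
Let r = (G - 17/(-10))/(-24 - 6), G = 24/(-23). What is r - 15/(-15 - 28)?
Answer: 97007/296700 ≈ 0.32695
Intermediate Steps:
G = -24/23 (G = 24*(-1/23) = -24/23 ≈ -1.0435)
r = -151/6900 (r = (-24/23 - 17/(-10))/(-24 - 6) = (-24/23 - 17*(-⅒))/(-30) = (-24/23 + 17/10)*(-1/30) = (151/230)*(-1/30) = -151/6900 ≈ -0.021884)
r - 15/(-15 - 28) = -151/6900 - 15/(-15 - 28) = -151/6900 - 15/(-43) = -151/6900 - 15*(-1/43) = -151/6900 + 15/43 = 97007/296700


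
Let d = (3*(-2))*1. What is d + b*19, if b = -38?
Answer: -728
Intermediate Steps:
d = -6 (d = -6*1 = -6)
d + b*19 = -6 - 38*19 = -6 - 722 = -728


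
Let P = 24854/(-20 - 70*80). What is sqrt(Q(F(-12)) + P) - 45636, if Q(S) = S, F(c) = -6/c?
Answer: -45636 + I*sqrt(7742955)/1405 ≈ -45636.0 + 1.9805*I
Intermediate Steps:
P = -12427/2810 (P = 24854/(-20 - 5600) = 24854/(-5620) = 24854*(-1/5620) = -12427/2810 ≈ -4.4224)
sqrt(Q(F(-12)) + P) - 45636 = sqrt(-6/(-12) - 12427/2810) - 45636 = sqrt(-6*(-1/12) - 12427/2810) - 45636 = sqrt(1/2 - 12427/2810) - 45636 = sqrt(-5511/1405) - 45636 = I*sqrt(7742955)/1405 - 45636 = -45636 + I*sqrt(7742955)/1405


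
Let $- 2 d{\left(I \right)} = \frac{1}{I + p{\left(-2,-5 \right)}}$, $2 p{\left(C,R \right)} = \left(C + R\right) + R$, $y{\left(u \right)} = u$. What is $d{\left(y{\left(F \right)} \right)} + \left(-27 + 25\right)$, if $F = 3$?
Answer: $- \frac{11}{6} \approx -1.8333$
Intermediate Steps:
$p{\left(C,R \right)} = R + \frac{C}{2}$ ($p{\left(C,R \right)} = \frac{\left(C + R\right) + R}{2} = \frac{C + 2 R}{2} = R + \frac{C}{2}$)
$d{\left(I \right)} = - \frac{1}{2 \left(-6 + I\right)}$ ($d{\left(I \right)} = - \frac{1}{2 \left(I + \left(-5 + \frac{1}{2} \left(-2\right)\right)\right)} = - \frac{1}{2 \left(I - 6\right)} = - \frac{1}{2 \left(-6 + I\right)}$)
$d{\left(y{\left(F \right)} \right)} + \left(-27 + 25\right) = - \frac{1}{-12 + 2 \cdot 3} + \left(-27 + 25\right) = - \frac{1}{-12 + 6} - 2 = - \frac{1}{-6} - 2 = \left(-1\right) \left(- \frac{1}{6}\right) - 2 = \frac{1}{6} - 2 = - \frac{11}{6}$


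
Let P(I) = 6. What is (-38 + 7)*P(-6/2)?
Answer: -186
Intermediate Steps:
(-38 + 7)*P(-6/2) = (-38 + 7)*6 = -31*6 = -186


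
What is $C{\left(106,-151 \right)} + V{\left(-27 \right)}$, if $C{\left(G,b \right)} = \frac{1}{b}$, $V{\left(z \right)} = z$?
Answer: $- \frac{4078}{151} \approx -27.007$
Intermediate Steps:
$C{\left(106,-151 \right)} + V{\left(-27 \right)} = \frac{1}{-151} - 27 = - \frac{1}{151} - 27 = - \frac{4078}{151}$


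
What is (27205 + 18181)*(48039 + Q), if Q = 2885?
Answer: 2311236664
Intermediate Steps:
(27205 + 18181)*(48039 + Q) = (27205 + 18181)*(48039 + 2885) = 45386*50924 = 2311236664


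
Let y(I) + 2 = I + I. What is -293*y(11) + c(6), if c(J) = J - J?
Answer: -5860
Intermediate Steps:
c(J) = 0
y(I) = -2 + 2*I (y(I) = -2 + (I + I) = -2 + 2*I)
-293*y(11) + c(6) = -293*(-2 + 2*11) + 0 = -293*(-2 + 22) + 0 = -293*20 + 0 = -5860 + 0 = -5860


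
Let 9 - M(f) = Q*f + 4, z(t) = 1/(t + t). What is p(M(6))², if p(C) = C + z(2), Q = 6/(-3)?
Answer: 4761/16 ≈ 297.56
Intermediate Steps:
Q = -2 (Q = 6*(-⅓) = -2)
z(t) = 1/(2*t)
M(f) = 5 + 2*f (M(f) = 9 - (-2*f + 4) = 9 - (4 - 2*f) = 9 + (-4 + 2*f) = 5 + 2*f)
p(C) = ¼ + C (p(C) = C + (½)/2 = C + (½)*(½) = C + ¼ = ¼ + C)
p(M(6))² = (¼ + (5 + 2*6))² = (¼ + (5 + 12))² = (¼ + 17)² = (69/4)² = 4761/16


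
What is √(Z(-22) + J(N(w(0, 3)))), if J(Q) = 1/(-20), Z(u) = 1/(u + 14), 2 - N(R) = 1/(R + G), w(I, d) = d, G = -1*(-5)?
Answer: I*√70/20 ≈ 0.41833*I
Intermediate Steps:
G = 5
N(R) = 2 - 1/(5 + R) (N(R) = 2 - 1/(R + 5) = 2 - 1/(5 + R))
Z(u) = 1/(14 + u)
J(Q) = -1/20
√(Z(-22) + J(N(w(0, 3)))) = √(1/(14 - 22) - 1/20) = √(1/(-8) - 1/20) = √(-⅛ - 1/20) = √(-7/40) = I*√70/20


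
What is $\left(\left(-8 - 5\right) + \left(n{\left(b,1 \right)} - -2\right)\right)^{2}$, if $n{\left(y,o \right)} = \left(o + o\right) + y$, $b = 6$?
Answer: $9$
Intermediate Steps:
$n{\left(y,o \right)} = y + 2 o$ ($n{\left(y,o \right)} = 2 o + y = y + 2 o$)
$\left(\left(-8 - 5\right) + \left(n{\left(b,1 \right)} - -2\right)\right)^{2} = \left(\left(-8 - 5\right) + \left(\left(6 + 2 \cdot 1\right) - -2\right)\right)^{2} = \left(-13 + \left(\left(6 + 2\right) + 2\right)\right)^{2} = \left(-13 + \left(8 + 2\right)\right)^{2} = \left(-13 + 10\right)^{2} = \left(-3\right)^{2} = 9$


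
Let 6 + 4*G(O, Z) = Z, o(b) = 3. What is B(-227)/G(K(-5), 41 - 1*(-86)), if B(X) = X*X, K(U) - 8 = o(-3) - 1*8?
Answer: 206116/121 ≈ 1703.4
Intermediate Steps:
K(U) = 3 (K(U) = 8 + (3 - 1*8) = 8 + (3 - 8) = 8 - 5 = 3)
G(O, Z) = -3/2 + Z/4
B(X) = X²
B(-227)/G(K(-5), 41 - 1*(-86)) = (-227)²/(-3/2 + (41 - 1*(-86))/4) = 51529/(-3/2 + (41 + 86)/4) = 51529/(-3/2 + (¼)*127) = 51529/(-3/2 + 127/4) = 51529/(121/4) = 51529*(4/121) = 206116/121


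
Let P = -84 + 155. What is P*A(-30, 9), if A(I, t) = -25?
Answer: -1775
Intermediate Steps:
P = 71
P*A(-30, 9) = 71*(-25) = -1775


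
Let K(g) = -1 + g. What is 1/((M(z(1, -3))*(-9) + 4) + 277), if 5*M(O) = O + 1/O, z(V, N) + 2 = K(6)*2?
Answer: 8/2131 ≈ 0.0037541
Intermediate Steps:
z(V, N) = 8 (z(V, N) = -2 + (-1 + 6)*2 = -2 + 5*2 = -2 + 10 = 8)
M(O) = O/5 + 1/(5*O) (M(O) = (O + 1/O)/5 = O/5 + 1/(5*O))
1/((M(z(1, -3))*(-9) + 4) + 277) = 1/((((⅕)*(1 + 8²)/8)*(-9) + 4) + 277) = 1/((((⅕)*(⅛)*(1 + 64))*(-9) + 4) + 277) = 1/((((⅕)*(⅛)*65)*(-9) + 4) + 277) = 1/(((13/8)*(-9) + 4) + 277) = 1/((-117/8 + 4) + 277) = 1/(-85/8 + 277) = 1/(2131/8) = 8/2131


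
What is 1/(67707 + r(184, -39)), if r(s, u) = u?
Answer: 1/67668 ≈ 1.4778e-5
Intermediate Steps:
1/(67707 + r(184, -39)) = 1/(67707 - 39) = 1/67668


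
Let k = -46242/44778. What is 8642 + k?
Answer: 64487539/7463 ≈ 8641.0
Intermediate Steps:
k = -7707/7463 (k = -46242*1/44778 = -7707/7463 ≈ -1.0327)
8642 + k = 8642 - 7707/7463 = 64487539/7463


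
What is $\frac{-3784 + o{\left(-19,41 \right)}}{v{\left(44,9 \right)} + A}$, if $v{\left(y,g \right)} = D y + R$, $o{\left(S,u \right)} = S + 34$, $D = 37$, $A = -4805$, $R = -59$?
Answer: $\frac{3769}{3236} \approx 1.1647$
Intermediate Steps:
$o{\left(S,u \right)} = 34 + S$
$v{\left(y,g \right)} = -59 + 37 y$ ($v{\left(y,g \right)} = 37 y - 59 = -59 + 37 y$)
$\frac{-3784 + o{\left(-19,41 \right)}}{v{\left(44,9 \right)} + A} = \frac{-3784 + \left(34 - 19\right)}{\left(-59 + 37 \cdot 44\right) - 4805} = \frac{-3784 + 15}{\left(-59 + 1628\right) - 4805} = - \frac{3769}{1569 - 4805} = - \frac{3769}{-3236} = \left(-3769\right) \left(- \frac{1}{3236}\right) = \frac{3769}{3236}$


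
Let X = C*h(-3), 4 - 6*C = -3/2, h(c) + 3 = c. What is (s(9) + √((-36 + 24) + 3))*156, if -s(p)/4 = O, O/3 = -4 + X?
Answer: 17784 + 468*I ≈ 17784.0 + 468.0*I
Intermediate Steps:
h(c) = -3 + c
C = 11/12 (C = ⅔ - (-1)/(2*2) = ⅔ - ⅙*(-3/2) = ⅔ + ¼ = 11/12 ≈ 0.91667)
X = -11/2 (X = 11*(-3 - 3)/12 = (11/12)*(-6) = -11/2 ≈ -5.5000)
O = -57/2 (O = 3*(-4 - 11/2) = 3*(-19/2) = -57/2 ≈ -28.500)
s(p) = 114 (s(p) = -4*(-57/2) = 114)
(s(9) + √((-36 + 24) + 3))*156 = (114 + √((-36 + 24) + 3))*156 = (114 + √(-12 + 3))*156 = (114 + √(-9))*156 = (114 + 3*I)*156 = 17784 + 468*I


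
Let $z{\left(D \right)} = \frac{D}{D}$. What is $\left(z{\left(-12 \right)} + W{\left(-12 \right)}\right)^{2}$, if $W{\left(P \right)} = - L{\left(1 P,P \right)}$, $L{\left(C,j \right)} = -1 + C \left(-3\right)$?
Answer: $1156$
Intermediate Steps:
$z{\left(D \right)} = 1$
$L{\left(C,j \right)} = -1 - 3 C$
$W{\left(P \right)} = 1 + 3 P$ ($W{\left(P \right)} = - (-1 - 3 \cdot 1 P) = - (-1 - 3 P) = 1 + 3 P$)
$\left(z{\left(-12 \right)} + W{\left(-12 \right)}\right)^{2} = \left(1 + \left(1 + 3 \left(-12\right)\right)\right)^{2} = \left(1 + \left(1 - 36\right)\right)^{2} = \left(1 - 35\right)^{2} = \left(-34\right)^{2} = 1156$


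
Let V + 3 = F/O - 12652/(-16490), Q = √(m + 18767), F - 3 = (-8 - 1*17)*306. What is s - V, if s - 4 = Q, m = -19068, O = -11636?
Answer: 534912889/95938820 + I*√301 ≈ 5.5756 + 17.349*I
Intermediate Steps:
F = -7647 (F = 3 + (-8 - 1*17)*306 = 3 + (-8 - 17)*306 = 3 - 25*306 = 3 - 7650 = -7647)
Q = I*√301 (Q = √(-19068 + 18767) = √(-301) = I*√301 ≈ 17.349*I)
s = 4 + I*√301 ≈ 4.0 + 17.349*I
V = -151157609/95938820 (V = -3 + (-7647/(-11636) - 12652/(-16490)) = -3 + (-7647*(-1/11636) - 12652*(-1/16490)) = -3 + (7647/11636 + 6326/8245) = -3 + 136658851/95938820 = -151157609/95938820 ≈ -1.5756)
s - V = (4 + I*√301) - 1*(-151157609/95938820) = (4 + I*√301) + 151157609/95938820 = 534912889/95938820 + I*√301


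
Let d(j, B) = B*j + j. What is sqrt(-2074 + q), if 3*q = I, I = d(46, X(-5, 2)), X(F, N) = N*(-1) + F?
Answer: 19*I*sqrt(6) ≈ 46.54*I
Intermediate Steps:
X(F, N) = F - N (X(F, N) = -N + F = F - N)
d(j, B) = j + B*j
I = -276 (I = 46*(1 + (-5 - 1*2)) = 46*(1 + (-5 - 2)) = 46*(1 - 7) = 46*(-6) = -276)
q = -92 (q = (1/3)*(-276) = -92)
sqrt(-2074 + q) = sqrt(-2074 - 92) = sqrt(-2166) = 19*I*sqrt(6)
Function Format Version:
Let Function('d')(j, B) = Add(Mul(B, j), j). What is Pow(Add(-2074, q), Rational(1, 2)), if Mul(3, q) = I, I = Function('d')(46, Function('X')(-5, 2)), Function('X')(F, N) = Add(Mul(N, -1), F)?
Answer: Mul(19, I, Pow(6, Rational(1, 2))) ≈ Mul(46.540, I)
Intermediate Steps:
Function('X')(F, N) = Add(F, Mul(-1, N)) (Function('X')(F, N) = Add(Mul(-1, N), F) = Add(F, Mul(-1, N)))
Function('d')(j, B) = Add(j, Mul(B, j))
I = -276 (I = Mul(46, Add(1, Add(-5, Mul(-1, 2)))) = Mul(46, Add(1, Add(-5, -2))) = Mul(46, Add(1, -7)) = Mul(46, -6) = -276)
q = -92 (q = Mul(Rational(1, 3), -276) = -92)
Pow(Add(-2074, q), Rational(1, 2)) = Pow(Add(-2074, -92), Rational(1, 2)) = Pow(-2166, Rational(1, 2)) = Mul(19, I, Pow(6, Rational(1, 2)))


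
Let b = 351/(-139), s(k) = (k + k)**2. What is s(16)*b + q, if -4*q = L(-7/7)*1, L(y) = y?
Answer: -1437557/556 ≈ -2585.5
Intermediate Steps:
s(k) = 4*k**2 (s(k) = (2*k)**2 = 4*k**2)
b = -351/139 (b = 351*(-1/139) = -351/139 ≈ -2.5252)
q = 1/4 (q = -(-7/7)/4 = -(-7*1/7)/4 = -(-1)/4 = -1/4*(-1) = 1/4 ≈ 0.25000)
s(16)*b + q = (4*16**2)*(-351/139) + 1/4 = (4*256)*(-351/139) + 1/4 = 1024*(-351/139) + 1/4 = -359424/139 + 1/4 = -1437557/556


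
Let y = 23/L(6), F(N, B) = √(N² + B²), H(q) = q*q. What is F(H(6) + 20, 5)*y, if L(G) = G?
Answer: 23*√3161/6 ≈ 215.52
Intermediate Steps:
H(q) = q²
F(N, B) = √(B² + N²)
y = 23/6 ≈ 3.8333
F(H(6) + 20, 5)*y = √(5² + (6² + 20)²)*(23/6) = √(25 + (36 + 20)²)*(23/6) = √(25 + 56²)*(23/6) = √(25 + 3136)*(23/6) = √3161*(23/6) = 23*√3161/6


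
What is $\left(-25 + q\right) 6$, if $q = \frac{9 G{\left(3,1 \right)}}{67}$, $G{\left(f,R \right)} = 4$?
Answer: $- \frac{9834}{67} \approx -146.78$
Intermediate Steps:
$q = \frac{36}{67}$ ($q = \frac{9 \cdot 4}{67} = 36 \cdot \frac{1}{67} = \frac{36}{67} \approx 0.53731$)
$\left(-25 + q\right) 6 = \left(-25 + \frac{36}{67}\right) 6 = \left(- \frac{1639}{67}\right) 6 = - \frac{9834}{67}$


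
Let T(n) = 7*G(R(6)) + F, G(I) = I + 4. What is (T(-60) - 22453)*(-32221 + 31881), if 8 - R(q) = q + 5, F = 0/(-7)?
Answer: 7631640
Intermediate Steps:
F = 0 (F = 0*(-⅐) = 0)
R(q) = 3 - q (R(q) = 8 - (q + 5) = 8 - (5 + q) = 8 + (-5 - q) = 3 - q)
G(I) = 4 + I
T(n) = 7 (T(n) = 7*(4 + (3 - 1*6)) + 0 = 7*(4 + (3 - 6)) + 0 = 7*(4 - 3) + 0 = 7*1 + 0 = 7 + 0 = 7)
(T(-60) - 22453)*(-32221 + 31881) = (7 - 22453)*(-32221 + 31881) = -22446*(-340) = 7631640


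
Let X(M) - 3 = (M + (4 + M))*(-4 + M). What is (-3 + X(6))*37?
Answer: 1184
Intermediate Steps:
X(M) = 3 + (-4 + M)*(4 + 2*M) (X(M) = 3 + (M + (4 + M))*(-4 + M) = 3 + (4 + 2*M)*(-4 + M) = 3 + (-4 + M)*(4 + 2*M))
(-3 + X(6))*37 = (-3 + (-13 - 4*6 + 2*6²))*37 = (-3 + (-13 - 24 + 2*36))*37 = (-3 + (-13 - 24 + 72))*37 = (-3 + 35)*37 = 32*37 = 1184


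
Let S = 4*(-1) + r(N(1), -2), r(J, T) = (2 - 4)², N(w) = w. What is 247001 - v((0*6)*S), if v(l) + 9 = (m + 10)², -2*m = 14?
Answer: 247001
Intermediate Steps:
m = -7 (m = -½*14 = -7)
r(J, T) = 4 (r(J, T) = (-2)² = 4)
S = 0 (S = 4*(-1) + 4 = -4 + 4 = 0)
v(l) = 0 (v(l) = -9 + (-7 + 10)² = -9 + 3² = -9 + 9 = 0)
247001 - v((0*6)*S) = 247001 - 1*0 = 247001 + 0 = 247001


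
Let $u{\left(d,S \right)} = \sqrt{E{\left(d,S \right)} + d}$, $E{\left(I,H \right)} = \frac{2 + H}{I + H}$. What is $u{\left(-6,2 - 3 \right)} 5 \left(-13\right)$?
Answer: $- \frac{65 i \sqrt{301}}{7} \approx - 161.1 i$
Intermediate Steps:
$E{\left(I,H \right)} = \frac{2 + H}{H + I}$
$u{\left(d,S \right)} = \sqrt{d + \frac{2 + S}{S + d}}$ ($u{\left(d,S \right)} = \sqrt{\frac{2 + S}{S + d} + d} = \sqrt{d + \frac{2 + S}{S + d}}$)
$u{\left(-6,2 - 3 \right)} 5 \left(-13\right) = \sqrt{\frac{2 + \left(2 - 3\right) - 6 \left(\left(2 - 3\right) - 6\right)}{\left(2 - 3\right) - 6}} \cdot 5 \left(-13\right) = \sqrt{\frac{2 - 1 - 6 \left(-1 - 6\right)}{-1 - 6}} \cdot 5 \left(-13\right) = \sqrt{\frac{2 - 1 - -42}{-7}} \cdot 5 \left(-13\right) = \sqrt{- \frac{2 - 1 + 42}{7}} \cdot 5 \left(-13\right) = \sqrt{\left(- \frac{1}{7}\right) 43} \cdot 5 \left(-13\right) = \sqrt{- \frac{43}{7}} \cdot 5 \left(-13\right) = \frac{i \sqrt{301}}{7} \cdot 5 \left(-13\right) = \frac{5 i \sqrt{301}}{7} \left(-13\right) = - \frac{65 i \sqrt{301}}{7}$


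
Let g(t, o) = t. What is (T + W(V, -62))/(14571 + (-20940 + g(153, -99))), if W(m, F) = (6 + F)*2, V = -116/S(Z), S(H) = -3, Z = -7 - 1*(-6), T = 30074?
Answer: -14981/3108 ≈ -4.8201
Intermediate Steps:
Z = -1 (Z = -7 + 6 = -1)
V = 116/3 (V = -116/(-3) = -116*(-1/3) = 116/3 ≈ 38.667)
W(m, F) = 12 + 2*F
(T + W(V, -62))/(14571 + (-20940 + g(153, -99))) = (30074 + (12 + 2*(-62)))/(14571 + (-20940 + 153)) = (30074 + (12 - 124))/(14571 - 20787) = (30074 - 112)/(-6216) = 29962*(-1/6216) = -14981/3108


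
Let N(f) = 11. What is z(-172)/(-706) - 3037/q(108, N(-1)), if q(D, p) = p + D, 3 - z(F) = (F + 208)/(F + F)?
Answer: -184426265/7225204 ≈ -25.525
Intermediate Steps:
z(F) = 3 - (208 + F)/(2*F) (z(F) = 3 - (F + 208)/(F + F) = 3 - (208 + F)/(2*F))
q(D, p) = D + p
z(-172)/(-706) - 3037/q(108, N(-1)) = (5/2 - 104/(-172))/(-706) - 3037/(108 + 11) = (5/2 - 104*(-1/172))*(-1/706) - 3037/119 = (5/2 + 26/43)*(-1/706) - 3037*1/119 = (267/86)*(-1/706) - 3037/119 = -267/60716 - 3037/119 = -184426265/7225204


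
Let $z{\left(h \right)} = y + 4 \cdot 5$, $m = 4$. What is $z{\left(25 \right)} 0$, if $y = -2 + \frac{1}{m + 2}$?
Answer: $0$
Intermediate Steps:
$y = - \frac{11}{6}$ ($y = -2 + \frac{1}{4 + 2} = -2 + \frac{1}{6} = - \frac{11}{6} \approx -1.8333$)
$z{\left(h \right)} = \frac{109}{6}$ ($z{\left(h \right)} = - \frac{11}{6} + 4 \cdot 5 = - \frac{11}{6} + 20 = \frac{109}{6}$)
$z{\left(25 \right)} 0 = \frac{109}{6} \cdot 0 = 0$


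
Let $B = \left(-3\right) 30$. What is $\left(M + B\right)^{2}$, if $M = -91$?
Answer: $32761$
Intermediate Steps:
$B = -90$
$\left(M + B\right)^{2} = \left(-91 - 90\right)^{2} = \left(-181\right)^{2} = 32761$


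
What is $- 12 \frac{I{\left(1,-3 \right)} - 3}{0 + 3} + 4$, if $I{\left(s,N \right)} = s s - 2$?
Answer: $20$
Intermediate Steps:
$I{\left(s,N \right)} = -2 + s^{2}$ ($I{\left(s,N \right)} = s^{2} - 2 = -2 + s^{2}$)
$- 12 \frac{I{\left(1,-3 \right)} - 3}{0 + 3} + 4 = - 12 \frac{\left(-2 + 1^{2}\right) - 3}{0 + 3} + 4 = - 12 \frac{\left(-2 + 1\right) - 3}{3} + 4 = - 12 \left(-1 - 3\right) \frac{1}{3} + 4 = - 12 \left(\left(-4\right) \frac{1}{3}\right) + 4 = \left(-12\right) \left(- \frac{4}{3}\right) + 4 = 16 + 4 = 20$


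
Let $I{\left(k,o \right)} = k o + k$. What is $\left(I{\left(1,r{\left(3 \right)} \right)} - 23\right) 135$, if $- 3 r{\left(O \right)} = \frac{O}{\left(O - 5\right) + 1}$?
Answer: $-2835$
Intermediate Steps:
$r{\left(O \right)} = - \frac{O}{3 \left(-4 + O\right)}$ ($r{\left(O \right)} = - \frac{O \frac{1}{\left(O - 5\right) + 1}}{3} = - \frac{O \frac{1}{\left(-5 + O\right) + 1}}{3} = - \frac{O \frac{1}{-4 + O}}{3} = - \frac{O}{3 \left(-4 + O\right)}$)
$I{\left(k,o \right)} = k + k o$
$\left(I{\left(1,r{\left(3 \right)} \right)} - 23\right) 135 = \left(1 \left(1 - \frac{3}{-12 + 3 \cdot 3}\right) - 23\right) 135 = \left(1 \left(1 - \frac{3}{-12 + 9}\right) - 23\right) 135 = \left(1 \left(1 - \frac{3}{-3}\right) - 23\right) 135 = \left(1 \left(1 - 3 \left(- \frac{1}{3}\right)\right) - 23\right) 135 = \left(1 \left(1 + 1\right) - 23\right) 135 = \left(1 \cdot 2 - 23\right) 135 = \left(2 - 23\right) 135 = \left(-21\right) 135 = -2835$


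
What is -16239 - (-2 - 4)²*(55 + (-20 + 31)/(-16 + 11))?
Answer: -90699/5 ≈ -18140.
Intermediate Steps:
-16239 - (-2 - 4)²*(55 + (-20 + 31)/(-16 + 11)) = -16239 - (-6)²*(55 + 11/(-5)) = -16239 - 36*(55 + 11*(-⅕)) = -16239 - 36*(55 - 11/5) = -16239 - 36*264/5 = -16239 - 1*9504/5 = -16239 - 9504/5 = -90699/5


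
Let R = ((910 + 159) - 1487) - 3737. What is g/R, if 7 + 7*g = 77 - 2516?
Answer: 2446/29085 ≈ 0.084098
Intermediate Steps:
g = -2446/7 (g = -1 + (77 - 2516)/7 = -1 + (⅐)*(-2439) = -1 - 2439/7 = -2446/7 ≈ -349.43)
R = -4155 (R = (1069 - 1487) - 3737 = -418 - 3737 = -4155)
g/R = -2446/7/(-4155) = -2446/7*(-1/4155) = 2446/29085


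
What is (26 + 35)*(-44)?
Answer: -2684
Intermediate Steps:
(26 + 35)*(-44) = 61*(-44) = -2684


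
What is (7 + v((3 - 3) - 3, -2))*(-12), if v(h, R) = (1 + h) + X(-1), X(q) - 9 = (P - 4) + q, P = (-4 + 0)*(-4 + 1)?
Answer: -252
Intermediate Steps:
P = 12 (P = -4*(-3) = 12)
X(q) = 17 + q (X(q) = 9 + ((12 - 4) + q) = 9 + (8 + q) = 17 + q)
v(h, R) = 17 + h (v(h, R) = (1 + h) + (17 - 1) = (1 + h) + 16 = 17 + h)
(7 + v((3 - 3) - 3, -2))*(-12) = (7 + (17 + ((3 - 3) - 3)))*(-12) = (7 + (17 + (0 - 3)))*(-12) = (7 + (17 - 3))*(-12) = (7 + 14)*(-12) = 21*(-12) = -252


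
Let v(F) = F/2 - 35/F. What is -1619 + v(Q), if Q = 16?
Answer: -25811/16 ≈ -1613.2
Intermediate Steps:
v(F) = F/2 - 35/F (v(F) = F*(½) - 35/F = F/2 - 35/F)
-1619 + v(Q) = -1619 + ((½)*16 - 35/16) = -1619 + (8 - 35*1/16) = -1619 + (8 - 35/16) = -1619 + 93/16 = -25811/16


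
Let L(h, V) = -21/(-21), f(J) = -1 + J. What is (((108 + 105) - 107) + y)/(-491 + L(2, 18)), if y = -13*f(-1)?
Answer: -66/245 ≈ -0.26939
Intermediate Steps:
L(h, V) = 1 (L(h, V) = -21*(-1/21) = 1)
y = 26 (y = -13*(-1 - 1) = -13*(-2) = 26)
(((108 + 105) - 107) + y)/(-491 + L(2, 18)) = (((108 + 105) - 107) + 26)/(-491 + 1) = ((213 - 107) + 26)/(-490) = (106 + 26)*(-1/490) = 132*(-1/490) = -66/245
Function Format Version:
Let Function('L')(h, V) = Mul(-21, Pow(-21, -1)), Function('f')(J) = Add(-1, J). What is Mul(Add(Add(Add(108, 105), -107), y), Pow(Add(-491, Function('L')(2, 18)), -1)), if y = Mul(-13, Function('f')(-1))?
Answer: Rational(-66, 245) ≈ -0.26939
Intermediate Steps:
Function('L')(h, V) = 1 (Function('L')(h, V) = Mul(-21, Rational(-1, 21)) = 1)
y = 26 (y = Mul(-13, Add(-1, -1)) = Mul(-13, -2) = 26)
Mul(Add(Add(Add(108, 105), -107), y), Pow(Add(-491, Function('L')(2, 18)), -1)) = Mul(Add(Add(Add(108, 105), -107), 26), Pow(Add(-491, 1), -1)) = Mul(Add(Add(213, -107), 26), Pow(-490, -1)) = Mul(Add(106, 26), Rational(-1, 490)) = Mul(132, Rational(-1, 490)) = Rational(-66, 245)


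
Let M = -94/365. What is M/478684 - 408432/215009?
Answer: -35680560191983/18783149688470 ≈ -1.8996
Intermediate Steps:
M = -94/365 (M = (1/365)*(-94) = -94/365 ≈ -0.25753)
M/478684 - 408432/215009 = -94/365/478684 - 408432/215009 = -94/365*1/478684 - 408432*1/215009 = -47/87359830 - 408432/215009 = -35680560191983/18783149688470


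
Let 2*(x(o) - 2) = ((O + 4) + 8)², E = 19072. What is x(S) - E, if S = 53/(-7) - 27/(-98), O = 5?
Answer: -37851/2 ≈ -18926.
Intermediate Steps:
S = -715/98 (S = 53*(-⅐) - 27*(-1/98) = -53/7 + 27/98 = -715/98 ≈ -7.2959)
x(o) = 293/2 (x(o) = 2 + ((5 + 4) + 8)²/2 = 2 + (9 + 8)²/2 = 2 + (½)*17² = 2 + (½)*289 = 2 + 289/2 = 293/2)
x(S) - E = 293/2 - 1*19072 = 293/2 - 19072 = -37851/2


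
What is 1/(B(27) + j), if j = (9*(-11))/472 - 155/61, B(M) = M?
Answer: 28792/698185 ≈ 0.041238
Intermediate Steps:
j = -79199/28792 (j = -99*1/472 - 155*1/61 = -99/472 - 155/61 = -79199/28792 ≈ -2.7507)
1/(B(27) + j) = 1/(27 - 79199/28792) = 1/(698185/28792) = 28792/698185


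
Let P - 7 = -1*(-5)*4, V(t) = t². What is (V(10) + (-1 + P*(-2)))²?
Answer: 2025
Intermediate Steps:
P = 27 (P = 7 - 1*(-5)*4 = 7 + 5*4 = 7 + 20 = 27)
(V(10) + (-1 + P*(-2)))² = (10² + (-1 + 27*(-2)))² = (100 + (-1 - 54))² = (100 - 55)² = 45² = 2025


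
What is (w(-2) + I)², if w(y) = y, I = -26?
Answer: 784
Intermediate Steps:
(w(-2) + I)² = (-2 - 26)² = (-28)² = 784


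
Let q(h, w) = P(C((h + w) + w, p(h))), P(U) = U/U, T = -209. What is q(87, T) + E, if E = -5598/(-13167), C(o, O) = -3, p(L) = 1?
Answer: 2085/1463 ≈ 1.4252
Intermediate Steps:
P(U) = 1
q(h, w) = 1
E = 622/1463 (E = -5598*(-1/13167) = 622/1463 ≈ 0.42515)
q(87, T) + E = 1 + 622/1463 = 2085/1463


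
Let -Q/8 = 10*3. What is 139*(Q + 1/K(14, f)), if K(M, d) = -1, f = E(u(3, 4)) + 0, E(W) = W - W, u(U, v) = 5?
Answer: -33499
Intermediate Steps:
E(W) = 0
f = 0 (f = 0 + 0 = 0)
Q = -240 (Q = -80*3 = -8*30 = -240)
139*(Q + 1/K(14, f)) = 139*(-240 + 1/(-1)) = 139*(-240 - 1) = 139*(-241) = -33499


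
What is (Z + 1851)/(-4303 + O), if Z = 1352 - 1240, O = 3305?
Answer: -1963/998 ≈ -1.9669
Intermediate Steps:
Z = 112
(Z + 1851)/(-4303 + O) = (112 + 1851)/(-4303 + 3305) = 1963/(-998) = 1963*(-1/998) = -1963/998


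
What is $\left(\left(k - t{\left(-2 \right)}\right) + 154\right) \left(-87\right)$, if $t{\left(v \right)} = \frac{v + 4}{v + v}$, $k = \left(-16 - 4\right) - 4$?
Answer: $- \frac{22707}{2} \approx -11354.0$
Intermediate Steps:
$k = -24$ ($k = -20 - 4 = -24$)
$t{\left(v \right)} = \frac{4 + v}{2 v}$
$\left(\left(k - t{\left(-2 \right)}\right) + 154\right) \left(-87\right) = \left(\left(-24 - \frac{4 - 2}{2 \left(-2\right)}\right) + 154\right) \left(-87\right) = \left(\left(-24 - \frac{1}{2} \left(- \frac{1}{2}\right) 2\right) + 154\right) \left(-87\right) = \left(\left(-24 - - \frac{1}{2}\right) + 154\right) \left(-87\right) = \left(\left(-24 + \frac{1}{2}\right) + 154\right) \left(-87\right) = \left(- \frac{47}{2} + 154\right) \left(-87\right) = \frac{261}{2} \left(-87\right) = - \frac{22707}{2}$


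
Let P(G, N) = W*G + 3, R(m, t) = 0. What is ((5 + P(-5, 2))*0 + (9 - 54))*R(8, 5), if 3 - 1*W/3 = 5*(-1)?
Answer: 0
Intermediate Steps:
W = 24 (W = 9 - 15*(-1) = 9 - 3*(-5) = 9 + 15 = 24)
P(G, N) = 3 + 24*G (P(G, N) = 24*G + 3 = 3 + 24*G)
((5 + P(-5, 2))*0 + (9 - 54))*R(8, 5) = ((5 + (3 + 24*(-5)))*0 + (9 - 54))*0 = ((5 + (3 - 120))*0 - 45)*0 = ((5 - 117)*0 - 45)*0 = (-112*0 - 45)*0 = (0 - 45)*0 = -45*0 = 0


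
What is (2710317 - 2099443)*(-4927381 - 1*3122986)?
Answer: -4917759890758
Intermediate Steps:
(2710317 - 2099443)*(-4927381 - 1*3122986) = 610874*(-4927381 - 3122986) = 610874*(-8050367) = -4917759890758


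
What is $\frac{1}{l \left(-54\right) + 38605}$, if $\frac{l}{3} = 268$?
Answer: $- \frac{1}{4811} \approx -0.00020786$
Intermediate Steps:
$l = 804$ ($l = 3 \cdot 268 = 804$)
$\frac{1}{l \left(-54\right) + 38605} = \frac{1}{804 \left(-54\right) + 38605} = \frac{1}{-43416 + 38605} = \frac{1}{-4811} = - \frac{1}{4811}$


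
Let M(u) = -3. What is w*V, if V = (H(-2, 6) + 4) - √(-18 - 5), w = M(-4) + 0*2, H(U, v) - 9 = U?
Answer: -33 + 3*I*√23 ≈ -33.0 + 14.387*I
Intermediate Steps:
H(U, v) = 9 + U
w = -3 (w = -3 + 0*2 = -3 + 0 = -3)
V = 11 - I*√23 (V = ((9 - 2) + 4) - √(-18 - 5) = (7 + 4) - √(-23) = 11 - I*√23 ≈ 11.0 - 4.7958*I)
w*V = -3*(11 - I*√23) = -33 + 3*I*√23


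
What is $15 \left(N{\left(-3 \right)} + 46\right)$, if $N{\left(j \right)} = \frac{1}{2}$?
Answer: $\frac{1395}{2} \approx 697.5$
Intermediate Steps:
$N{\left(j \right)} = \frac{1}{2}$
$15 \left(N{\left(-3 \right)} + 46\right) = 15 \left(\frac{1}{2} + 46\right) = 15 \cdot \frac{93}{2} = \frac{1395}{2}$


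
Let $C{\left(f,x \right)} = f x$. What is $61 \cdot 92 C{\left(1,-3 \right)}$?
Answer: $-16836$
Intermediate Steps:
$61 \cdot 92 C{\left(1,-3 \right)} = 61 \cdot 92 \cdot 1 \left(-3\right) = 5612 \left(-3\right) = -16836$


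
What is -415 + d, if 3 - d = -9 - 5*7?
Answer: -368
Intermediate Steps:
d = 47 (d = 3 - (-9 - 5*7) = 3 - (-9 - 35) = 3 - 1*(-44) = 3 + 44 = 47)
-415 + d = -415 + 47 = -368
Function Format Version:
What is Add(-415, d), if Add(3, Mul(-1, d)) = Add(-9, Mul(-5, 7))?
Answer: -368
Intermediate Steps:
d = 47 (d = Add(3, Mul(-1, Add(-9, Mul(-5, 7)))) = Add(3, Mul(-1, Add(-9, -35))) = Add(3, Mul(-1, -44)) = Add(3, 44) = 47)
Add(-415, d) = Add(-415, 47) = -368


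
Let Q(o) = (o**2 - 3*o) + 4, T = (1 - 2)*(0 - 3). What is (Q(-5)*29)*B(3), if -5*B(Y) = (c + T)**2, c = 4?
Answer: -62524/5 ≈ -12505.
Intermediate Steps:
T = 3 (T = -1*(-3) = 3)
B(Y) = -49/5 (B(Y) = -(4 + 3)**2/5 = -1/5*7**2 = -1/5*49 = -49/5)
Q(o) = 4 + o**2 - 3*o
(Q(-5)*29)*B(3) = ((4 + (-5)**2 - 3*(-5))*29)*(-49/5) = ((4 + 25 + 15)*29)*(-49/5) = (44*29)*(-49/5) = 1276*(-49/5) = -62524/5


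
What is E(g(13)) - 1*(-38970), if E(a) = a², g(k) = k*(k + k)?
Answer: 153214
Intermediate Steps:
g(k) = 2*k² (g(k) = k*(2*k) = 2*k²)
E(g(13)) - 1*(-38970) = (2*13²)² - 1*(-38970) = (2*169)² + 38970 = 338² + 38970 = 114244 + 38970 = 153214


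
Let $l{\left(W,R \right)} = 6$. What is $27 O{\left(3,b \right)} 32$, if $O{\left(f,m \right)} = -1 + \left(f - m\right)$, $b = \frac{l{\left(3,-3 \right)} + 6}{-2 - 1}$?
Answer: $5184$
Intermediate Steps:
$b = -4$ ($b = \frac{6 + 6}{-2 - 1} = \frac{12}{-3} = 12 \left(- \frac{1}{3}\right) = -4$)
$O{\left(f,m \right)} = -1 + f - m$
$27 O{\left(3,b \right)} 32 = 27 \left(-1 + 3 - -4\right) 32 = 27 \left(-1 + 3 + 4\right) 32 = 27 \cdot 6 \cdot 32 = 162 \cdot 32 = 5184$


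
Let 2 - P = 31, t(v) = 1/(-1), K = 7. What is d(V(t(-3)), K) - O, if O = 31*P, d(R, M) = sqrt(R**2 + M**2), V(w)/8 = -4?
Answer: 899 + sqrt(1073) ≈ 931.76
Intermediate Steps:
t(v) = -1
V(w) = -32 (V(w) = 8*(-4) = -32)
P = -29 (P = 2 - 1*31 = 2 - 31 = -29)
d(R, M) = sqrt(M**2 + R**2)
O = -899 (O = 31*(-29) = -899)
d(V(t(-3)), K) - O = sqrt(7**2 + (-32)**2) - 1*(-899) = sqrt(49 + 1024) + 899 = sqrt(1073) + 899 = 899 + sqrt(1073)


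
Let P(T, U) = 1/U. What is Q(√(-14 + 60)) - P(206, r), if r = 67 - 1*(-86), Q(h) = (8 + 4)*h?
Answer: -1/153 + 12*√46 ≈ 81.381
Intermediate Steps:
Q(h) = 12*h
r = 153 (r = 67 + 86 = 153)
Q(√(-14 + 60)) - P(206, r) = 12*√(-14 + 60) - 1/153 = 12*√46 - 1*1/153 = 12*√46 - 1/153 = -1/153 + 12*√46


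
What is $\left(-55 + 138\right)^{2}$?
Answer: $6889$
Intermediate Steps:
$\left(-55 + 138\right)^{2} = 83^{2} = 6889$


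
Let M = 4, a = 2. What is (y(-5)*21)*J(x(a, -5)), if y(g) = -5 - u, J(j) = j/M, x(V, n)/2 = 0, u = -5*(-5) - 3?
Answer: 0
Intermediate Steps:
u = 22 (u = 25 - 3 = 22)
x(V, n) = 0 (x(V, n) = 2*0 = 0)
J(j) = j/4
y(g) = -27 (y(g) = -5 - 1*22 = -5 - 22 = -27)
(y(-5)*21)*J(x(a, -5)) = (-27*21)*((¼)*0) = -567*0 = 0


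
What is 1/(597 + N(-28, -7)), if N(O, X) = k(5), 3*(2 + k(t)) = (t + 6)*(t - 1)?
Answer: 3/1829 ≈ 0.0016402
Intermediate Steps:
k(t) = -2 + (-1 + t)*(6 + t)/3 (k(t) = -2 + ((t + 6)*(t - 1))/3 = -2 + ((6 + t)*(-1 + t))/3 = -2 + ((-1 + t)*(6 + t))/3 = -2 + (-1 + t)*(6 + t)/3)
N(O, X) = 38/3 (N(O, X) = -4 + (⅓)*5² + (5/3)*5 = -4 + (⅓)*25 + 25/3 = -4 + 25/3 + 25/3 = 38/3)
1/(597 + N(-28, -7)) = 1/(597 + 38/3) = 1/(1829/3) = 3/1829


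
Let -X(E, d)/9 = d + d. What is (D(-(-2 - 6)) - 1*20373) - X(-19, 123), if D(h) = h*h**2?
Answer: -17647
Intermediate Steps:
D(h) = h**3
X(E, d) = -18*d (X(E, d) = -9*(d + d) = -18*d)
(D(-(-2 - 6)) - 1*20373) - X(-19, 123) = ((-(-2 - 6))**3 - 1*20373) - (-18)*123 = ((-1*(-8))**3 - 20373) - 1*(-2214) = (8**3 - 20373) + 2214 = (512 - 20373) + 2214 = -19861 + 2214 = -17647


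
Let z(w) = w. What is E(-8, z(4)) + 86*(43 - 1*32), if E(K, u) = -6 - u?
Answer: 936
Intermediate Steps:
E(-8, z(4)) + 86*(43 - 1*32) = (-6 - 1*4) + 86*(43 - 1*32) = (-6 - 4) + 86*(43 - 32) = -10 + 86*11 = -10 + 946 = 936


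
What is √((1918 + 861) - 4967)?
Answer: 2*I*√547 ≈ 46.776*I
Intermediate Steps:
√((1918 + 861) - 4967) = √(2779 - 4967) = √(-2188) = 2*I*√547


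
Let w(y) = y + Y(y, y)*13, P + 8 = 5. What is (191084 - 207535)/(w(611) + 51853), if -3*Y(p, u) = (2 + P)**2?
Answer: -49353/157379 ≈ -0.31359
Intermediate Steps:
P = -3 (P = -8 + 5 = -3)
Y(p, u) = -1/3 (Y(p, u) = -(2 - 3)**2/3 = -1/3*(-1)**2 = -1/3*1 = -1/3)
w(y) = -13/3 + y (w(y) = y - 1/3*13 = y - 13/3 = -13/3 + y)
(191084 - 207535)/(w(611) + 51853) = (191084 - 207535)/((-13/3 + 611) + 51853) = -16451/(1820/3 + 51853) = -16451/157379/3 = -16451*3/157379 = -49353/157379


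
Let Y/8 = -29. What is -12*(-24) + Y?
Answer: 56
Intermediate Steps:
Y = -232 (Y = 8*(-29) = -232)
-12*(-24) + Y = -12*(-24) - 232 = 288 - 232 = 56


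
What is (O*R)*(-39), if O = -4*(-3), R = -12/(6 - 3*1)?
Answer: 1872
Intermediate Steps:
R = -4 (R = -12/(6 - 3) = -12/3 = -12*⅓ = -4)
O = 12
(O*R)*(-39) = (12*(-4))*(-39) = -48*(-39) = 1872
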